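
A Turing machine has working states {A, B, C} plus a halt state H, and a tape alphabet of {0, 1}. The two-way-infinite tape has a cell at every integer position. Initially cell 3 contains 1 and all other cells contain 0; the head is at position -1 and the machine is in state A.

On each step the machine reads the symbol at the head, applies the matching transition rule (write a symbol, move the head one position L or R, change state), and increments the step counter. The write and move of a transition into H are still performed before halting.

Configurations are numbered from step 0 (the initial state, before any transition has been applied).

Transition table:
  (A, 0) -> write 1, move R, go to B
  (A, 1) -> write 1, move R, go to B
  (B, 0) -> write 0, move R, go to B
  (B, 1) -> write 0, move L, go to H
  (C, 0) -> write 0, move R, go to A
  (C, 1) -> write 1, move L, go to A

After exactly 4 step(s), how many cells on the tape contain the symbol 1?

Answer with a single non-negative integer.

Step 1: in state A at pos -1, read 0 -> (A,0)->write 1,move R,goto B. Now: state=B, head=0, tape[-2..4]=0100010 (head:   ^)
Step 2: in state B at pos 0, read 0 -> (B,0)->write 0,move R,goto B. Now: state=B, head=1, tape[-2..4]=0100010 (head:    ^)
Step 3: in state B at pos 1, read 0 -> (B,0)->write 0,move R,goto B. Now: state=B, head=2, tape[-2..4]=0100010 (head:     ^)
Step 4: in state B at pos 2, read 0 -> (B,0)->write 0,move R,goto B. Now: state=B, head=3, tape[-2..4]=0100010 (head:      ^)
Cells containing 1 after step 4: {-1, 3} -> 2 cell(s)

Answer: 2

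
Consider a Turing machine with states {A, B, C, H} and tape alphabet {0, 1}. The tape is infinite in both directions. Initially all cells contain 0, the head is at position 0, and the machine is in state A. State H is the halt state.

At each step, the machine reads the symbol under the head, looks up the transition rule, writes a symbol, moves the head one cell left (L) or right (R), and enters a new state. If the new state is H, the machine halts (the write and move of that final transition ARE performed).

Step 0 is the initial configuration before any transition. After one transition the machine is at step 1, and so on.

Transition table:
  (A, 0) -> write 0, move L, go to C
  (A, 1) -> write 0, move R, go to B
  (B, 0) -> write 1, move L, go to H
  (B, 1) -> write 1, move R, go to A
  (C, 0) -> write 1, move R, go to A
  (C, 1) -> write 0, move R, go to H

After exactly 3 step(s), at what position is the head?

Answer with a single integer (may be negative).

Step 1: in state A at pos 0, read 0 -> (A,0)->write 0,move L,goto C. Now: state=C, head=-1, tape[-2..1]=0000 (head:  ^)
Step 2: in state C at pos -1, read 0 -> (C,0)->write 1,move R,goto A. Now: state=A, head=0, tape[-2..1]=0100 (head:   ^)
Step 3: in state A at pos 0, read 0 -> (A,0)->write 0,move L,goto C. Now: state=C, head=-1, tape[-2..1]=0100 (head:  ^)

Answer: -1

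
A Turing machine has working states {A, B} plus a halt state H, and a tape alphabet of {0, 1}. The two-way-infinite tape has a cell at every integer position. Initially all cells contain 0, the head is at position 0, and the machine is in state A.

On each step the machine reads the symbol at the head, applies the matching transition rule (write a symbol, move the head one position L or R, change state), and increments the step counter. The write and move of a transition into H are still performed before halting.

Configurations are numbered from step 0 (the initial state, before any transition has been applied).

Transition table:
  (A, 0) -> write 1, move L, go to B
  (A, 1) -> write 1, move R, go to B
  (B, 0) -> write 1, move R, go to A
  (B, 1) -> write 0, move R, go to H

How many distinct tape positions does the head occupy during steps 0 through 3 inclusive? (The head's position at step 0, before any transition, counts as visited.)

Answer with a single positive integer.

Answer: 3

Derivation:
Step 1: in state A at pos 0, read 0 -> (A,0)->write 1,move L,goto B. Now: state=B, head=-1, tape[-2..1]=0010 (head:  ^)
Step 2: in state B at pos -1, read 0 -> (B,0)->write 1,move R,goto A. Now: state=A, head=0, tape[-2..1]=0110 (head:   ^)
Step 3: in state A at pos 0, read 1 -> (A,1)->write 1,move R,goto B. Now: state=B, head=1, tape[-2..2]=01100 (head:    ^)
Head positions at steps 0..3: starting at 0, distinct positions visited = {-1, 0, 1} -> 3 position(s)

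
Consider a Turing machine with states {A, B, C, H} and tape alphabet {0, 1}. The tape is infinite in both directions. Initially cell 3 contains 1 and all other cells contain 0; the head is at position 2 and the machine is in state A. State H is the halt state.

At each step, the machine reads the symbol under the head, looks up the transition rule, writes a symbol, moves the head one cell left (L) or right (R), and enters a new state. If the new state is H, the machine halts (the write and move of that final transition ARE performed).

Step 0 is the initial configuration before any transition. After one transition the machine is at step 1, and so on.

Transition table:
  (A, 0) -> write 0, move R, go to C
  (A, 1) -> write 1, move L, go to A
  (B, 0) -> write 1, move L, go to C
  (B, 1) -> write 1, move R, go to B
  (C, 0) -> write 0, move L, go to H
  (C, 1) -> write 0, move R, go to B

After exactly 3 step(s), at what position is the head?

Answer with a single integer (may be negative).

Step 1: in state A at pos 2, read 0 -> (A,0)->write 0,move R,goto C. Now: state=C, head=3, tape[1..4]=0010 (head:   ^)
Step 2: in state C at pos 3, read 1 -> (C,1)->write 0,move R,goto B. Now: state=B, head=4, tape[1..5]=00000 (head:    ^)
Step 3: in state B at pos 4, read 0 -> (B,0)->write 1,move L,goto C. Now: state=C, head=3, tape[1..5]=00010 (head:   ^)

Answer: 3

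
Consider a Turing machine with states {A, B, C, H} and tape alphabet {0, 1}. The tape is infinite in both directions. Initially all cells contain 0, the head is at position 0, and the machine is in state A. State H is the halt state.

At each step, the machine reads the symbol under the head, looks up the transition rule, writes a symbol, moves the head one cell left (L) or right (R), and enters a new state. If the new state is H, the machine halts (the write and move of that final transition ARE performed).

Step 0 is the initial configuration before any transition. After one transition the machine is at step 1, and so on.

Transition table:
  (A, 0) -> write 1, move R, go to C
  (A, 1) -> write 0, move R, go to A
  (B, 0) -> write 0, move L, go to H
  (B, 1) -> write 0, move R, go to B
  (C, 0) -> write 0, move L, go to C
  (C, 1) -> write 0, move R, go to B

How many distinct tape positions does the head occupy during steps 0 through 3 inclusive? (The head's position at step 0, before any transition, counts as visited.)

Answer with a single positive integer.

Step 1: in state A at pos 0, read 0 -> (A,0)->write 1,move R,goto C. Now: state=C, head=1, tape[-1..2]=0100 (head:   ^)
Step 2: in state C at pos 1, read 0 -> (C,0)->write 0,move L,goto C. Now: state=C, head=0, tape[-1..2]=0100 (head:  ^)
Step 3: in state C at pos 0, read 1 -> (C,1)->write 0,move R,goto B. Now: state=B, head=1, tape[-1..2]=0000 (head:   ^)
Head positions at steps 0..3: starting at 0, distinct positions visited = {0, 1} -> 2 position(s)

Answer: 2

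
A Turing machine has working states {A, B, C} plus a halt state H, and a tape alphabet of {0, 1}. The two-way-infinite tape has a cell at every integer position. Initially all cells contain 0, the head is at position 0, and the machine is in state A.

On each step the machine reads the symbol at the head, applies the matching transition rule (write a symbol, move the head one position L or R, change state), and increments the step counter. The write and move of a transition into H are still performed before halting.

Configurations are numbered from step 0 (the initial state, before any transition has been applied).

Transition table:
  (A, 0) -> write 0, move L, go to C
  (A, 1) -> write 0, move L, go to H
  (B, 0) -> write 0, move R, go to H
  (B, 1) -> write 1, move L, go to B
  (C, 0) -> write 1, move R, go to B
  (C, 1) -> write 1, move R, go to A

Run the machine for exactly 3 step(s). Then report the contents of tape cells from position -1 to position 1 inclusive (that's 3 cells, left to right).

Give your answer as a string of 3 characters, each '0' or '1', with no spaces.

Step 1: in state A at pos 0, read 0 -> (A,0)->write 0,move L,goto C. Now: state=C, head=-1, tape[-2..1]=0000 (head:  ^)
Step 2: in state C at pos -1, read 0 -> (C,0)->write 1,move R,goto B. Now: state=B, head=0, tape[-2..1]=0100 (head:   ^)
Step 3: in state B at pos 0, read 0 -> (B,0)->write 0,move R,goto H. Now: state=H, head=1, tape[-2..2]=01000 (head:    ^)

Answer: 100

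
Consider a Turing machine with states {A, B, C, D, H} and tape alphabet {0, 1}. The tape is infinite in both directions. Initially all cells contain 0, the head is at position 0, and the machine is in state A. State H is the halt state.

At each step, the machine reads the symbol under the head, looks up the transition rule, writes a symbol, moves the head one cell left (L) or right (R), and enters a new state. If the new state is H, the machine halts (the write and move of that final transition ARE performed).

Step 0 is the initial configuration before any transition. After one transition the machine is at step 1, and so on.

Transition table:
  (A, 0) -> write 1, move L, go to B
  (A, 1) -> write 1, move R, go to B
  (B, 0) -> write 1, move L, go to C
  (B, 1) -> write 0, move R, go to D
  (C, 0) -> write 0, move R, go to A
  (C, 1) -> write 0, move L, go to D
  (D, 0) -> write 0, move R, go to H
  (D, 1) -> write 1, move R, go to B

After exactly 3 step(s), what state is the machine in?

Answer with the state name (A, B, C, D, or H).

Step 1: in state A at pos 0, read 0 -> (A,0)->write 1,move L,goto B. Now: state=B, head=-1, tape[-2..1]=0010 (head:  ^)
Step 2: in state B at pos -1, read 0 -> (B,0)->write 1,move L,goto C. Now: state=C, head=-2, tape[-3..1]=00110 (head:  ^)
Step 3: in state C at pos -2, read 0 -> (C,0)->write 0,move R,goto A. Now: state=A, head=-1, tape[-3..1]=00110 (head:   ^)

Answer: A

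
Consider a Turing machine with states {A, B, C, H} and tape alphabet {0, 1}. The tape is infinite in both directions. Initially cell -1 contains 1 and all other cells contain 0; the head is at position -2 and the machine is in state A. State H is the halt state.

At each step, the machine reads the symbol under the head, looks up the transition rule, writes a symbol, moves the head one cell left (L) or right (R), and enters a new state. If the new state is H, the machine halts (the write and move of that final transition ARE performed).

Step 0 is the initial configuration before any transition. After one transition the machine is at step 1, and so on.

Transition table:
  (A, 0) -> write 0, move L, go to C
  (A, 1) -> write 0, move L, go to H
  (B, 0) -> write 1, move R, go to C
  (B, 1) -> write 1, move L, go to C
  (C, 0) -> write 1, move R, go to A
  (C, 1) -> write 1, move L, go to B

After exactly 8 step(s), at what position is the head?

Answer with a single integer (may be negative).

Step 1: in state A at pos -2, read 0 -> (A,0)->write 0,move L,goto C. Now: state=C, head=-3, tape[-4..0]=00010 (head:  ^)
Step 2: in state C at pos -3, read 0 -> (C,0)->write 1,move R,goto A. Now: state=A, head=-2, tape[-4..0]=01010 (head:   ^)
Step 3: in state A at pos -2, read 0 -> (A,0)->write 0,move L,goto C. Now: state=C, head=-3, tape[-4..0]=01010 (head:  ^)
Step 4: in state C at pos -3, read 1 -> (C,1)->write 1,move L,goto B. Now: state=B, head=-4, tape[-5..0]=001010 (head:  ^)
Step 5: in state B at pos -4, read 0 -> (B,0)->write 1,move R,goto C. Now: state=C, head=-3, tape[-5..0]=011010 (head:   ^)
Step 6: in state C at pos -3, read 1 -> (C,1)->write 1,move L,goto B. Now: state=B, head=-4, tape[-5..0]=011010 (head:  ^)
Step 7: in state B at pos -4, read 1 -> (B,1)->write 1,move L,goto C. Now: state=C, head=-5, tape[-6..0]=0011010 (head:  ^)
Step 8: in state C at pos -5, read 0 -> (C,0)->write 1,move R,goto A. Now: state=A, head=-4, tape[-6..0]=0111010 (head:   ^)

Answer: -4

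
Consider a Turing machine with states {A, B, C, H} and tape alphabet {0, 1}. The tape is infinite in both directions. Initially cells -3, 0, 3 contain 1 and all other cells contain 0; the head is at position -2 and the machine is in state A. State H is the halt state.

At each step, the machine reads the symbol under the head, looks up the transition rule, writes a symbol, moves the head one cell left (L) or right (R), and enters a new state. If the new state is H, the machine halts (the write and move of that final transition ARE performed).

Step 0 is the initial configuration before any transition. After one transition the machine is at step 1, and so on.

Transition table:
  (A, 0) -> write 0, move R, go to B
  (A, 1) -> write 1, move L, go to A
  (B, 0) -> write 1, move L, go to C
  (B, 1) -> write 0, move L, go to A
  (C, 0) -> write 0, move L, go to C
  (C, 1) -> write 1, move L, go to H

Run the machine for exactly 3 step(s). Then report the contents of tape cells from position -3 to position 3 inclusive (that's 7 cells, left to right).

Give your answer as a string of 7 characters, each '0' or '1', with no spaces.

Answer: 1011001

Derivation:
Step 1: in state A at pos -2, read 0 -> (A,0)->write 0,move R,goto B. Now: state=B, head=-1, tape[-4..4]=010010010 (head:    ^)
Step 2: in state B at pos -1, read 0 -> (B,0)->write 1,move L,goto C. Now: state=C, head=-2, tape[-4..4]=010110010 (head:   ^)
Step 3: in state C at pos -2, read 0 -> (C,0)->write 0,move L,goto C. Now: state=C, head=-3, tape[-4..4]=010110010 (head:  ^)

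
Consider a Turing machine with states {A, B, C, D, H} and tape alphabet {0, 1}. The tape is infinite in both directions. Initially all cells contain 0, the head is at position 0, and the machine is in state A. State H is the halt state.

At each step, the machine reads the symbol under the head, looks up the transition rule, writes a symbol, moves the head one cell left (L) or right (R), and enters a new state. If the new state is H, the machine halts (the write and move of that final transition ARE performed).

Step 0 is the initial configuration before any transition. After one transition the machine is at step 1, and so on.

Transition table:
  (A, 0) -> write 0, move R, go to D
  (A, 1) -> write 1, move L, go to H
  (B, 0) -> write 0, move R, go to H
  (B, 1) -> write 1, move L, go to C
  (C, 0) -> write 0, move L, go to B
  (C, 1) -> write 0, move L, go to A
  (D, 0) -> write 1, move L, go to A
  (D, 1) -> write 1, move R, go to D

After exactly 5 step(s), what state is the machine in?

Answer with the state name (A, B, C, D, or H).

Step 1: in state A at pos 0, read 0 -> (A,0)->write 0,move R,goto D. Now: state=D, head=1, tape[-1..2]=0000 (head:   ^)
Step 2: in state D at pos 1, read 0 -> (D,0)->write 1,move L,goto A. Now: state=A, head=0, tape[-1..2]=0010 (head:  ^)
Step 3: in state A at pos 0, read 0 -> (A,0)->write 0,move R,goto D. Now: state=D, head=1, tape[-1..2]=0010 (head:   ^)
Step 4: in state D at pos 1, read 1 -> (D,1)->write 1,move R,goto D. Now: state=D, head=2, tape[-1..3]=00100 (head:    ^)
Step 5: in state D at pos 2, read 0 -> (D,0)->write 1,move L,goto A. Now: state=A, head=1, tape[-1..3]=00110 (head:   ^)

Answer: A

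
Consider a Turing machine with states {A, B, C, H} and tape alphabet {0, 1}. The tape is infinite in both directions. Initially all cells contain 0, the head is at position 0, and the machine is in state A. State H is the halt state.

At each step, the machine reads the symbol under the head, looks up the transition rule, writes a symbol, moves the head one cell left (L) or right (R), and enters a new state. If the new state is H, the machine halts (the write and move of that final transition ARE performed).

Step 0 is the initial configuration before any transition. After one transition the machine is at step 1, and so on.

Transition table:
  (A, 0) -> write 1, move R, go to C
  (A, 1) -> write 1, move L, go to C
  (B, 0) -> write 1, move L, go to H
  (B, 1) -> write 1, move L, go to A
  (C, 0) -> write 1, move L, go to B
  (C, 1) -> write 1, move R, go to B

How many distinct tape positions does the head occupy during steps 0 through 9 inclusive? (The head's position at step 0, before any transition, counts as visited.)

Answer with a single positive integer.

Step 1: in state A at pos 0, read 0 -> (A,0)->write 1,move R,goto C. Now: state=C, head=1, tape[-1..2]=0100 (head:   ^)
Step 2: in state C at pos 1, read 0 -> (C,0)->write 1,move L,goto B. Now: state=B, head=0, tape[-1..2]=0110 (head:  ^)
Step 3: in state B at pos 0, read 1 -> (B,1)->write 1,move L,goto A. Now: state=A, head=-1, tape[-2..2]=00110 (head:  ^)
Step 4: in state A at pos -1, read 0 -> (A,0)->write 1,move R,goto C. Now: state=C, head=0, tape[-2..2]=01110 (head:   ^)
Step 5: in state C at pos 0, read 1 -> (C,1)->write 1,move R,goto B. Now: state=B, head=1, tape[-2..2]=01110 (head:    ^)
Step 6: in state B at pos 1, read 1 -> (B,1)->write 1,move L,goto A. Now: state=A, head=0, tape[-2..2]=01110 (head:   ^)
Step 7: in state A at pos 0, read 1 -> (A,1)->write 1,move L,goto C. Now: state=C, head=-1, tape[-2..2]=01110 (head:  ^)
Step 8: in state C at pos -1, read 1 -> (C,1)->write 1,move R,goto B. Now: state=B, head=0, tape[-2..2]=01110 (head:   ^)
Step 9: in state B at pos 0, read 1 -> (B,1)->write 1,move L,goto A. Now: state=A, head=-1, tape[-2..2]=01110 (head:  ^)
Head positions at steps 0..9: starting at 0, distinct positions visited = {-1, 0, 1} -> 3 position(s)

Answer: 3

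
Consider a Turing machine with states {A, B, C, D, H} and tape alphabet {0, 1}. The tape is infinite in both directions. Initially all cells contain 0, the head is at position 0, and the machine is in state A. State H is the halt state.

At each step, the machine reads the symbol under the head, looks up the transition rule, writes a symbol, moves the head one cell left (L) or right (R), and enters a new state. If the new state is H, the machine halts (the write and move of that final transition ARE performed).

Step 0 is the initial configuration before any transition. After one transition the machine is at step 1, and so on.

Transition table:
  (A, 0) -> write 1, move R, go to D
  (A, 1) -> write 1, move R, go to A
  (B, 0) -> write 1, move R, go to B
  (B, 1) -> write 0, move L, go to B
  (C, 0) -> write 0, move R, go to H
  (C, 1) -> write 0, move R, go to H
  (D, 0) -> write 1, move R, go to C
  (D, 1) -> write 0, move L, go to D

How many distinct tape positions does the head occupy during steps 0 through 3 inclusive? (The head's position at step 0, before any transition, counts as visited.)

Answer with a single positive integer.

Answer: 4

Derivation:
Step 1: in state A at pos 0, read 0 -> (A,0)->write 1,move R,goto D. Now: state=D, head=1, tape[-1..2]=0100 (head:   ^)
Step 2: in state D at pos 1, read 0 -> (D,0)->write 1,move R,goto C. Now: state=C, head=2, tape[-1..3]=01100 (head:    ^)
Step 3: in state C at pos 2, read 0 -> (C,0)->write 0,move R,goto H. Now: state=H, head=3, tape[-1..4]=011000 (head:     ^)
Head positions at steps 0..3: starting at 0, distinct positions visited = {0, 1, 2, 3} -> 4 position(s)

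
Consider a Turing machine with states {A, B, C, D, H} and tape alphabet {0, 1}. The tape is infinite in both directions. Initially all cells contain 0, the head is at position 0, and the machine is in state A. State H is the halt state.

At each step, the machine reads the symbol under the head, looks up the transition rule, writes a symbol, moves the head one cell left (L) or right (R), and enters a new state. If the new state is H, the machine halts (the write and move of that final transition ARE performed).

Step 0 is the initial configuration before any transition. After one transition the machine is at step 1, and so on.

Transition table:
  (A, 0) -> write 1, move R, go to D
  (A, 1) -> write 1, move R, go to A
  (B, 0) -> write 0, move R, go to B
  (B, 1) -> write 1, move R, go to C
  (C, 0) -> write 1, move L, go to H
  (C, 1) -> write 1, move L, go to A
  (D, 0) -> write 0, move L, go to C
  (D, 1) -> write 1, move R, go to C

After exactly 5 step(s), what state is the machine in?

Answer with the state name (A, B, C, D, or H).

Answer: C

Derivation:
Step 1: in state A at pos 0, read 0 -> (A,0)->write 1,move R,goto D. Now: state=D, head=1, tape[-1..2]=0100 (head:   ^)
Step 2: in state D at pos 1, read 0 -> (D,0)->write 0,move L,goto C. Now: state=C, head=0, tape[-1..2]=0100 (head:  ^)
Step 3: in state C at pos 0, read 1 -> (C,1)->write 1,move L,goto A. Now: state=A, head=-1, tape[-2..2]=00100 (head:  ^)
Step 4: in state A at pos -1, read 0 -> (A,0)->write 1,move R,goto D. Now: state=D, head=0, tape[-2..2]=01100 (head:   ^)
Step 5: in state D at pos 0, read 1 -> (D,1)->write 1,move R,goto C. Now: state=C, head=1, tape[-2..2]=01100 (head:    ^)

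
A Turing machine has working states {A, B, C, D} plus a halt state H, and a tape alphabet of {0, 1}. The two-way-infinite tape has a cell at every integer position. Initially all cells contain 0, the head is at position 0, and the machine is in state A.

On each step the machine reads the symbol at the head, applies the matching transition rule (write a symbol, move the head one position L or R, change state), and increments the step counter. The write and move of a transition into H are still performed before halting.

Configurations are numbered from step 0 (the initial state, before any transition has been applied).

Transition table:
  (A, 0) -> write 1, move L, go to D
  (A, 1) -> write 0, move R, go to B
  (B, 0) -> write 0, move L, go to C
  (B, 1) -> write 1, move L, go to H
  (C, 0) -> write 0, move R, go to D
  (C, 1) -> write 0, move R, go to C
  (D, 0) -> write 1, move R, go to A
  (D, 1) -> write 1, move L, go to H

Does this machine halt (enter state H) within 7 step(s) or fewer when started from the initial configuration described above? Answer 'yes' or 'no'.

Step 1: in state A at pos 0, read 0 -> (A,0)->write 1,move L,goto D. Now: state=D, head=-1, tape[-2..1]=0010 (head:  ^)
Step 2: in state D at pos -1, read 0 -> (D,0)->write 1,move R,goto A. Now: state=A, head=0, tape[-2..1]=0110 (head:   ^)
Step 3: in state A at pos 0, read 1 -> (A,1)->write 0,move R,goto B. Now: state=B, head=1, tape[-2..2]=01000 (head:    ^)
Step 4: in state B at pos 1, read 0 -> (B,0)->write 0,move L,goto C. Now: state=C, head=0, tape[-2..2]=01000 (head:   ^)
Step 5: in state C at pos 0, read 0 -> (C,0)->write 0,move R,goto D. Now: state=D, head=1, tape[-2..2]=01000 (head:    ^)
Step 6: in state D at pos 1, read 0 -> (D,0)->write 1,move R,goto A. Now: state=A, head=2, tape[-2..3]=010100 (head:     ^)
Step 7: in state A at pos 2, read 0 -> (A,0)->write 1,move L,goto D. Now: state=D, head=1, tape[-2..3]=010110 (head:    ^)
After 7 step(s): state = D (not H) -> not halted within 7 -> no

Answer: no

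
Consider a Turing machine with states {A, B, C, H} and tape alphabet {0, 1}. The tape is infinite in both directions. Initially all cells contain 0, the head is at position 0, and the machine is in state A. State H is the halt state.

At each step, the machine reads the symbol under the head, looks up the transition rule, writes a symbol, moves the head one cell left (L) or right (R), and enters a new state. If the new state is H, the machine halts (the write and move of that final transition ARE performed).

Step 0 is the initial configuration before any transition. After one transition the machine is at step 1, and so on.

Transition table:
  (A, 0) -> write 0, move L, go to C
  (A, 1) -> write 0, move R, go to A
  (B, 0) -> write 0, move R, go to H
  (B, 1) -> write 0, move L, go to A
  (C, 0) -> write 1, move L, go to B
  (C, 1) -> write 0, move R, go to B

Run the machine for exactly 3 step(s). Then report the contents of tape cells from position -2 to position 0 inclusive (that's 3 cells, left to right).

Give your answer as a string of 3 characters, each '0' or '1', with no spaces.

Step 1: in state A at pos 0, read 0 -> (A,0)->write 0,move L,goto C. Now: state=C, head=-1, tape[-2..1]=0000 (head:  ^)
Step 2: in state C at pos -1, read 0 -> (C,0)->write 1,move L,goto B. Now: state=B, head=-2, tape[-3..1]=00100 (head:  ^)
Step 3: in state B at pos -2, read 0 -> (B,0)->write 0,move R,goto H. Now: state=H, head=-1, tape[-3..1]=00100 (head:   ^)

Answer: 010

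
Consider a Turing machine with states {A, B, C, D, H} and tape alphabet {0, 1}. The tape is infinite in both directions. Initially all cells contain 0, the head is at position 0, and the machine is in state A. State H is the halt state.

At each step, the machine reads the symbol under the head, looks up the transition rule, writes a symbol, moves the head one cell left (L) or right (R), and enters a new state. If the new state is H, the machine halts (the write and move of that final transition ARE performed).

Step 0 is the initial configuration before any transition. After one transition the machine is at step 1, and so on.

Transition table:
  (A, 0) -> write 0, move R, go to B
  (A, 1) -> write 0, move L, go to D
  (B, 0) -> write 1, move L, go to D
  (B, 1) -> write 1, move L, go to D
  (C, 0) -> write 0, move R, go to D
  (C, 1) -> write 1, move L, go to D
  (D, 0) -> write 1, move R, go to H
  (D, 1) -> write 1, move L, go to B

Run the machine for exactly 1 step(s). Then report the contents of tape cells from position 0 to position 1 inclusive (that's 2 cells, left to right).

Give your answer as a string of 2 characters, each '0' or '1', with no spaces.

Answer: 00

Derivation:
Step 1: in state A at pos 0, read 0 -> (A,0)->write 0,move R,goto B. Now: state=B, head=1, tape[-1..2]=0000 (head:   ^)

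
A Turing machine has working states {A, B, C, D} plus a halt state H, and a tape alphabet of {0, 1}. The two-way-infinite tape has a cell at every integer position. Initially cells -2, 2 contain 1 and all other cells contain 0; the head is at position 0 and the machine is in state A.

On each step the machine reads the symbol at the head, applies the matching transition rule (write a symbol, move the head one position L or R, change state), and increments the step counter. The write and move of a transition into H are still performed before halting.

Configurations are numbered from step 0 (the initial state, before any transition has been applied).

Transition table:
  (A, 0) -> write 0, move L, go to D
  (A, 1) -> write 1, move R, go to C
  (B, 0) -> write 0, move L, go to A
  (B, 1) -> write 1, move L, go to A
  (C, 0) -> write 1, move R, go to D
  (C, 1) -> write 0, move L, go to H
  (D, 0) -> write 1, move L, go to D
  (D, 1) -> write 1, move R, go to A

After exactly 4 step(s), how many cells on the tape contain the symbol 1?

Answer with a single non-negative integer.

Step 1: in state A at pos 0, read 0 -> (A,0)->write 0,move L,goto D. Now: state=D, head=-1, tape[-3..3]=0100010 (head:   ^)
Step 2: in state D at pos -1, read 0 -> (D,0)->write 1,move L,goto D. Now: state=D, head=-2, tape[-3..3]=0110010 (head:  ^)
Step 3: in state D at pos -2, read 1 -> (D,1)->write 1,move R,goto A. Now: state=A, head=-1, tape[-3..3]=0110010 (head:   ^)
Step 4: in state A at pos -1, read 1 -> (A,1)->write 1,move R,goto C. Now: state=C, head=0, tape[-3..3]=0110010 (head:    ^)
Cells containing 1 after step 4: {-2, -1, 2} -> 3 cell(s)

Answer: 3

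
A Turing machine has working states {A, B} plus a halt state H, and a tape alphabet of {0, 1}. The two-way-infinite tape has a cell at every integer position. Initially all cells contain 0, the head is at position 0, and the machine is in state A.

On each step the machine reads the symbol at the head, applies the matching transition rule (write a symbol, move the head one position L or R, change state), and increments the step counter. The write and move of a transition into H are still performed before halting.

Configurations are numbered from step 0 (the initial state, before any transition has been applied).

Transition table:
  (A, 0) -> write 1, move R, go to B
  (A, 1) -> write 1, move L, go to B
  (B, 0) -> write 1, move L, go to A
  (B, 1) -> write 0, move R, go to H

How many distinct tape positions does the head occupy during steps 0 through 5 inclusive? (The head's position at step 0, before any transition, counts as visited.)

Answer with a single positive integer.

Answer: 4

Derivation:
Step 1: in state A at pos 0, read 0 -> (A,0)->write 1,move R,goto B. Now: state=B, head=1, tape[-1..2]=0100 (head:   ^)
Step 2: in state B at pos 1, read 0 -> (B,0)->write 1,move L,goto A. Now: state=A, head=0, tape[-1..2]=0110 (head:  ^)
Step 3: in state A at pos 0, read 1 -> (A,1)->write 1,move L,goto B. Now: state=B, head=-1, tape[-2..2]=00110 (head:  ^)
Step 4: in state B at pos -1, read 0 -> (B,0)->write 1,move L,goto A. Now: state=A, head=-2, tape[-3..2]=001110 (head:  ^)
Step 5: in state A at pos -2, read 0 -> (A,0)->write 1,move R,goto B. Now: state=B, head=-1, tape[-3..2]=011110 (head:   ^)
Head positions at steps 0..5: starting at 0, distinct positions visited = {-2, -1, 0, 1} -> 4 position(s)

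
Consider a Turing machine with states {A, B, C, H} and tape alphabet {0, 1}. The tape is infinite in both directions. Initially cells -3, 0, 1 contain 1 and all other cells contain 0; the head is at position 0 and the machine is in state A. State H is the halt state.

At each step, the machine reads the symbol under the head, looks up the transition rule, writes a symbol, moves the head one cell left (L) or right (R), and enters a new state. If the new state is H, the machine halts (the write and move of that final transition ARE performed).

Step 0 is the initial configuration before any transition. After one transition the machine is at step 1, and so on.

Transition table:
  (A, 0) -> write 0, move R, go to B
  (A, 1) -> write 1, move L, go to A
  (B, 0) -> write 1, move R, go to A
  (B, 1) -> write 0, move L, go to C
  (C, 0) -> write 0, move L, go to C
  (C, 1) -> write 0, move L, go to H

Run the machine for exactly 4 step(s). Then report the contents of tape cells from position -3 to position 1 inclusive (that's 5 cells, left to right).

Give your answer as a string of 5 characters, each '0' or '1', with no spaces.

Step 1: in state A at pos 0, read 1 -> (A,1)->write 1,move L,goto A. Now: state=A, head=-1, tape[-4..2]=0100110 (head:    ^)
Step 2: in state A at pos -1, read 0 -> (A,0)->write 0,move R,goto B. Now: state=B, head=0, tape[-4..2]=0100110 (head:     ^)
Step 3: in state B at pos 0, read 1 -> (B,1)->write 0,move L,goto C. Now: state=C, head=-1, tape[-4..2]=0100010 (head:    ^)
Step 4: in state C at pos -1, read 0 -> (C,0)->write 0,move L,goto C. Now: state=C, head=-2, tape[-4..2]=0100010 (head:   ^)

Answer: 10001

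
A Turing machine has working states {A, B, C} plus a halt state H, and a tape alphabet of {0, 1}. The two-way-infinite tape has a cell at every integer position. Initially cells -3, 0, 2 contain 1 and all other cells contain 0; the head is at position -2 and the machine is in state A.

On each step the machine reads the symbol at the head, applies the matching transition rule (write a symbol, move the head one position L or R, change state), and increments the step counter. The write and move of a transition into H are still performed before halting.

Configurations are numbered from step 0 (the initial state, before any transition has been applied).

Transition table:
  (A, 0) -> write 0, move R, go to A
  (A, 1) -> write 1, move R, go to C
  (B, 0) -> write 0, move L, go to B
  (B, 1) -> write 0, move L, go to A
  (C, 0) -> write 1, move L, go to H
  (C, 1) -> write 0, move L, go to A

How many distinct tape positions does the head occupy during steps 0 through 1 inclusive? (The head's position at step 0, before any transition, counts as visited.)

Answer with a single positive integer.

Answer: 2

Derivation:
Step 1: in state A at pos -2, read 0 -> (A,0)->write 0,move R,goto A. Now: state=A, head=-1, tape[-4..3]=01001010 (head:    ^)
Head positions at steps 0..1: starting at -2, distinct positions visited = {-2, -1} -> 2 position(s)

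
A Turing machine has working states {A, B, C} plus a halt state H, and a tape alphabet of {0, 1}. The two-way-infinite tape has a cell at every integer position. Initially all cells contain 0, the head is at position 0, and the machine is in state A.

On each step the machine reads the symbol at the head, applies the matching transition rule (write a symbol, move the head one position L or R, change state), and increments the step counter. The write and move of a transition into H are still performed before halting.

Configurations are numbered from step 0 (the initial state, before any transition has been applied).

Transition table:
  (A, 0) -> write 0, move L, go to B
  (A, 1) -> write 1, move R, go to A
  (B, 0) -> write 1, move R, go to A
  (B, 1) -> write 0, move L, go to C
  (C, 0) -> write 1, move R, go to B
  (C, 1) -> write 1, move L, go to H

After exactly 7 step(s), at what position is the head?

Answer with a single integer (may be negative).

Step 1: in state A at pos 0, read 0 -> (A,0)->write 0,move L,goto B. Now: state=B, head=-1, tape[-2..1]=0000 (head:  ^)
Step 2: in state B at pos -1, read 0 -> (B,0)->write 1,move R,goto A. Now: state=A, head=0, tape[-2..1]=0100 (head:   ^)
Step 3: in state A at pos 0, read 0 -> (A,0)->write 0,move L,goto B. Now: state=B, head=-1, tape[-2..1]=0100 (head:  ^)
Step 4: in state B at pos -1, read 1 -> (B,1)->write 0,move L,goto C. Now: state=C, head=-2, tape[-3..1]=00000 (head:  ^)
Step 5: in state C at pos -2, read 0 -> (C,0)->write 1,move R,goto B. Now: state=B, head=-1, tape[-3..1]=01000 (head:   ^)
Step 6: in state B at pos -1, read 0 -> (B,0)->write 1,move R,goto A. Now: state=A, head=0, tape[-3..1]=01100 (head:    ^)
Step 7: in state A at pos 0, read 0 -> (A,0)->write 0,move L,goto B. Now: state=B, head=-1, tape[-3..1]=01100 (head:   ^)

Answer: -1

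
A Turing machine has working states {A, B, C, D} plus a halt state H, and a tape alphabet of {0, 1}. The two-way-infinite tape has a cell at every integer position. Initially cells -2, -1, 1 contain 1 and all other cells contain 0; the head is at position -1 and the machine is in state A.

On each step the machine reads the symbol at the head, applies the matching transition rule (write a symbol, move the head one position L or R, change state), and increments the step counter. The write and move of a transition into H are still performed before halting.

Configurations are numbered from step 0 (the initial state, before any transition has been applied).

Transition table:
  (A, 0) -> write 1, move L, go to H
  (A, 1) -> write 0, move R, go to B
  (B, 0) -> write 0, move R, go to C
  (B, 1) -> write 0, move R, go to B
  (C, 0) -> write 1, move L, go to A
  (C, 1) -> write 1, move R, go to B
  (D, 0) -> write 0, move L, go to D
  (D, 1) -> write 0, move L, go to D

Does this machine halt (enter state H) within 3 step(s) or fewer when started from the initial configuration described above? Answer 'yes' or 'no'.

Answer: no

Derivation:
Step 1: in state A at pos -1, read 1 -> (A,1)->write 0,move R,goto B. Now: state=B, head=0, tape[-3..2]=010010 (head:    ^)
Step 2: in state B at pos 0, read 0 -> (B,0)->write 0,move R,goto C. Now: state=C, head=1, tape[-3..2]=010010 (head:     ^)
Step 3: in state C at pos 1, read 1 -> (C,1)->write 1,move R,goto B. Now: state=B, head=2, tape[-3..3]=0100100 (head:      ^)
After 3 step(s): state = B (not H) -> not halted within 3 -> no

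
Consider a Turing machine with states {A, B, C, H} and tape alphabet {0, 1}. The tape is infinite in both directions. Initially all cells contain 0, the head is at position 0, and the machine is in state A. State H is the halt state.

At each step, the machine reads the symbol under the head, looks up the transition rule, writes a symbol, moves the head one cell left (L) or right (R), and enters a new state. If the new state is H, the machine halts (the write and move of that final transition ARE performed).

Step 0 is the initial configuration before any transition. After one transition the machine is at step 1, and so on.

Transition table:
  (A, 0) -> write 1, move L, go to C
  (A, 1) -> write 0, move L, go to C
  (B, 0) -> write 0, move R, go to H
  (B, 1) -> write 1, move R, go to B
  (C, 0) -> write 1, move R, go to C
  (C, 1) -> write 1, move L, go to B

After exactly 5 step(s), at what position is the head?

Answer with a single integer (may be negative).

Step 1: in state A at pos 0, read 0 -> (A,0)->write 1,move L,goto C. Now: state=C, head=-1, tape[-2..1]=0010 (head:  ^)
Step 2: in state C at pos -1, read 0 -> (C,0)->write 1,move R,goto C. Now: state=C, head=0, tape[-2..1]=0110 (head:   ^)
Step 3: in state C at pos 0, read 1 -> (C,1)->write 1,move L,goto B. Now: state=B, head=-1, tape[-2..1]=0110 (head:  ^)
Step 4: in state B at pos -1, read 1 -> (B,1)->write 1,move R,goto B. Now: state=B, head=0, tape[-2..1]=0110 (head:   ^)
Step 5: in state B at pos 0, read 1 -> (B,1)->write 1,move R,goto B. Now: state=B, head=1, tape[-2..2]=01100 (head:    ^)

Answer: 1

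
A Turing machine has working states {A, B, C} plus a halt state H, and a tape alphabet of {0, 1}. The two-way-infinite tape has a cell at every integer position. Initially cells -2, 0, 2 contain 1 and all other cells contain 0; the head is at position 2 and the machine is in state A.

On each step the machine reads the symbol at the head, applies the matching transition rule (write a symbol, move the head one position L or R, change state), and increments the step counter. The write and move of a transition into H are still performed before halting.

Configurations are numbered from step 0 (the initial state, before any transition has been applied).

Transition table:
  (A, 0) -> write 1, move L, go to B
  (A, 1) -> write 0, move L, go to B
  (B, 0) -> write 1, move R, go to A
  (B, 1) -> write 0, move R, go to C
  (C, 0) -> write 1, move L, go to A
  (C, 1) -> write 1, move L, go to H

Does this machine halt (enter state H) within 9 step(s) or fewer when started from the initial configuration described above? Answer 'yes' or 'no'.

Step 1: in state A at pos 2, read 1 -> (A,1)->write 0,move L,goto B. Now: state=B, head=1, tape[-3..3]=0101000 (head:     ^)
Step 2: in state B at pos 1, read 0 -> (B,0)->write 1,move R,goto A. Now: state=A, head=2, tape[-3..3]=0101100 (head:      ^)
Step 3: in state A at pos 2, read 0 -> (A,0)->write 1,move L,goto B. Now: state=B, head=1, tape[-3..3]=0101110 (head:     ^)
Step 4: in state B at pos 1, read 1 -> (B,1)->write 0,move R,goto C. Now: state=C, head=2, tape[-3..3]=0101010 (head:      ^)
Step 5: in state C at pos 2, read 1 -> (C,1)->write 1,move L,goto H. Now: state=H, head=1, tape[-3..3]=0101010 (head:     ^)
State H reached at step 5; 5 <= 9 -> yes

Answer: yes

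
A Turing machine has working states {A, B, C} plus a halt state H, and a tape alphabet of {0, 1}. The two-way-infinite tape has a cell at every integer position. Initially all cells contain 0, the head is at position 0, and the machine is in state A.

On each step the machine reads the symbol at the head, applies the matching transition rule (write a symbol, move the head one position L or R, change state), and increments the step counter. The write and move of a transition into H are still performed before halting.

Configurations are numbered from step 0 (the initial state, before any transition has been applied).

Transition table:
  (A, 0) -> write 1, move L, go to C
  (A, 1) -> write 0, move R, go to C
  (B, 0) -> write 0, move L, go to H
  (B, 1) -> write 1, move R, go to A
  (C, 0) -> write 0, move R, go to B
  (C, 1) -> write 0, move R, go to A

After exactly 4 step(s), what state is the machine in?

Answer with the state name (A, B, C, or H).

Answer: C

Derivation:
Step 1: in state A at pos 0, read 0 -> (A,0)->write 1,move L,goto C. Now: state=C, head=-1, tape[-2..1]=0010 (head:  ^)
Step 2: in state C at pos -1, read 0 -> (C,0)->write 0,move R,goto B. Now: state=B, head=0, tape[-2..1]=0010 (head:   ^)
Step 3: in state B at pos 0, read 1 -> (B,1)->write 1,move R,goto A. Now: state=A, head=1, tape[-2..2]=00100 (head:    ^)
Step 4: in state A at pos 1, read 0 -> (A,0)->write 1,move L,goto C. Now: state=C, head=0, tape[-2..2]=00110 (head:   ^)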